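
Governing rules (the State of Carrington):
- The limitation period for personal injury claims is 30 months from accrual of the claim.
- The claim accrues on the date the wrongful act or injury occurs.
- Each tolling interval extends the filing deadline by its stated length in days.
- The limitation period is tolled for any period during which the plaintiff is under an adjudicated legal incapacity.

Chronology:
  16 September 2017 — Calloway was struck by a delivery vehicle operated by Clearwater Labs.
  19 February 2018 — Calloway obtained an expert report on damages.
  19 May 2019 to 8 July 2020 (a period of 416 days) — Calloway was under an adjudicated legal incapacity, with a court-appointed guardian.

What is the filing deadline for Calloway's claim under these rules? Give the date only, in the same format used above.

6 May 2021

The limitation period began to run on 16 September 2017.
The untolled deadline — 30 months after 16 September 2017 — is 16 March 2020.
The period was tolled for 416 days by the plaintiff's legal incapacity (19 May 2019 to 8 July 2020), pushing the deadline to 6 May 2021.
None of the other events listed affects the running of the period under the stated rules.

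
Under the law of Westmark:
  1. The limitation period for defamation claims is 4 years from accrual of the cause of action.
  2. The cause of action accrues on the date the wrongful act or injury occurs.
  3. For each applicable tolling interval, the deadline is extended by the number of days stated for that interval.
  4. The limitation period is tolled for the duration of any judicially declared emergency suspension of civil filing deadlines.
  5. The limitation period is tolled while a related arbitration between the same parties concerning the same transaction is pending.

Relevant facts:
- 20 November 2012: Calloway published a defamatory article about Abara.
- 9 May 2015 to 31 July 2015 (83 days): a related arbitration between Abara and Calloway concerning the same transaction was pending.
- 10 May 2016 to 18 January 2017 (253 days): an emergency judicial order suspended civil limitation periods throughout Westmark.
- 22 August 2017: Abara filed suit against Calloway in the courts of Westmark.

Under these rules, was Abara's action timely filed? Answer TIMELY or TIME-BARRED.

The cause of action accrued on 20 November 2012, the date of the act.
4 years from 20 November 2012 is 20 November 2016.
The period was tolled for 83 days by the pending related arbitration (9 May 2015 to 31 July 2015), pushing the deadline to 11 February 2017.
The emergency suspension of filing deadlines from 10 May 2016 to 18 January 2017 tolled the period for 253 days, extending the deadline to 22 October 2017.
Abara filed on 22 August 2017, before the 22 October 2017 deadline, so the action is timely.

TIMELY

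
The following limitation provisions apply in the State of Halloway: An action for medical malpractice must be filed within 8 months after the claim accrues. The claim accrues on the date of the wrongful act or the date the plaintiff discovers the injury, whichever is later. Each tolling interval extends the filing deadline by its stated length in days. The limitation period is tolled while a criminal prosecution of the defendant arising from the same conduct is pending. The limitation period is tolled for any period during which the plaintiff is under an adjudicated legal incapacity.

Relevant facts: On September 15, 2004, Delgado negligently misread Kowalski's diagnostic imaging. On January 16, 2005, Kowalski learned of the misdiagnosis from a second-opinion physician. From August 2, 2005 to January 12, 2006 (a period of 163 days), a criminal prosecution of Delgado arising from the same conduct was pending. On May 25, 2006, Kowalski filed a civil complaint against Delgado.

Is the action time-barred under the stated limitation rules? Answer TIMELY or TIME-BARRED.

The claim accrued on January 16, 2005 — the later of the September 15, 2004 act and the January 16, 2005 discovery.
8 months from January 16, 2005 is September 16, 2005.
Because the pending criminal prosecution ran from August 2, 2005 to January 12, 2006, the deadline is extended by 163 days to February 26, 2006.
The May 25, 2006 filing falls after the February 26, 2006 deadline; the claim is time-barred.

TIME-BARRED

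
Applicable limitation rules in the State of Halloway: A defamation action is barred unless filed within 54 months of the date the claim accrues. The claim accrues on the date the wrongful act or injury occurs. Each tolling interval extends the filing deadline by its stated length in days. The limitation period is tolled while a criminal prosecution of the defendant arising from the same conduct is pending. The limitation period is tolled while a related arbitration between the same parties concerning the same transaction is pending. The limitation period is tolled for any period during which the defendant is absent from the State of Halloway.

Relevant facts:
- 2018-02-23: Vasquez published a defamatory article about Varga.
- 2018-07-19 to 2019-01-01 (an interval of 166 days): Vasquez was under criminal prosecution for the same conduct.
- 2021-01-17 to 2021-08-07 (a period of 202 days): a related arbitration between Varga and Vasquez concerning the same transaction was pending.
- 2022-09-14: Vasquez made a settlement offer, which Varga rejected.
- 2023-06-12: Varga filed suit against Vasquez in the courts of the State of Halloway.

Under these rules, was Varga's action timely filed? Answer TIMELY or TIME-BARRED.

The limitation period began to run on 2018-02-23.
Adding the 54 months base period to 2018-02-23 gives a deadline of 2022-08-23, before any tolling.
Because the pending criminal prosecution ran from 2018-07-19 to 2019-01-01, the deadline is extended by 166 days to 2023-02-05.
The period was tolled for 202 days by the pending related arbitration (2021-01-17 to 2021-08-07), pushing the deadline to 2023-08-26.
Nothing else in the chronology tolls or restarts the period.
Filing on 2023-06-12 beat the 2023-08-26 deadline — the action is timely.

TIMELY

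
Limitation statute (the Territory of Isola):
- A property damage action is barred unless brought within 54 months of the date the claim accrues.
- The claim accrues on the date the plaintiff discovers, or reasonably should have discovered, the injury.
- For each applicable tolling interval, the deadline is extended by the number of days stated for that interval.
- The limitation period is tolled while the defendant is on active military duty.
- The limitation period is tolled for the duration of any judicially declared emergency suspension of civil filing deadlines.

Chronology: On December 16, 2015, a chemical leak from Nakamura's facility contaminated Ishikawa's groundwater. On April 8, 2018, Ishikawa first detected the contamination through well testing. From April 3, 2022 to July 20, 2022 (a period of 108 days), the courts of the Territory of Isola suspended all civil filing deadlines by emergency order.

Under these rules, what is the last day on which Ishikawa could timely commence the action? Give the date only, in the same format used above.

The claim did not accrue until Ishikawa discovered the injury on April 8, 2018; the December 16, 2015 act date does not start the clock under the stated rule.
The untolled deadline — 54 months after April 8, 2018 — is October 8, 2022.
Because the emergency suspension of filing deadlines ran from April 3, 2022 to July 20, 2022, the deadline is extended by 108 days to January 24, 2023.

January 24, 2023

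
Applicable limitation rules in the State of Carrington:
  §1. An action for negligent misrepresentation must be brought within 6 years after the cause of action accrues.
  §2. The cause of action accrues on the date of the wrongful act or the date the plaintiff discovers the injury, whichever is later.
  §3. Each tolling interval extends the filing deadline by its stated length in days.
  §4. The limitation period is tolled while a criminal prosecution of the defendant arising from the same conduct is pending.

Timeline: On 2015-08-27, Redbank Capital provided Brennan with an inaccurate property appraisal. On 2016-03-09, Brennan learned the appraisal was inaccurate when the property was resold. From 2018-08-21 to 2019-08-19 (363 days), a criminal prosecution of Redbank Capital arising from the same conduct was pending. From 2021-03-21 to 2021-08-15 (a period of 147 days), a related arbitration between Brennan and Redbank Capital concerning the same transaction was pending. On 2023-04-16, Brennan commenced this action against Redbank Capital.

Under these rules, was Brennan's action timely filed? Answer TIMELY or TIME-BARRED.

Taking the later of the act (2015-08-27) and discovery (2016-03-09), the claim accrued on 2016-03-09.
6 years from 2016-03-09 is 2022-03-09.
The period was tolled for 363 days by the pending criminal prosecution (2018-08-21 to 2019-08-19), pushing the deadline to 2023-03-07.
Although a pending arbitration ran from 2021-03-21 to 2021-08-15, the stated rules do not make that a tolling event, so it is disregarded.
Filing on 2023-04-16 missed the 2023-03-07 deadline — the action is time-barred.

TIME-BARRED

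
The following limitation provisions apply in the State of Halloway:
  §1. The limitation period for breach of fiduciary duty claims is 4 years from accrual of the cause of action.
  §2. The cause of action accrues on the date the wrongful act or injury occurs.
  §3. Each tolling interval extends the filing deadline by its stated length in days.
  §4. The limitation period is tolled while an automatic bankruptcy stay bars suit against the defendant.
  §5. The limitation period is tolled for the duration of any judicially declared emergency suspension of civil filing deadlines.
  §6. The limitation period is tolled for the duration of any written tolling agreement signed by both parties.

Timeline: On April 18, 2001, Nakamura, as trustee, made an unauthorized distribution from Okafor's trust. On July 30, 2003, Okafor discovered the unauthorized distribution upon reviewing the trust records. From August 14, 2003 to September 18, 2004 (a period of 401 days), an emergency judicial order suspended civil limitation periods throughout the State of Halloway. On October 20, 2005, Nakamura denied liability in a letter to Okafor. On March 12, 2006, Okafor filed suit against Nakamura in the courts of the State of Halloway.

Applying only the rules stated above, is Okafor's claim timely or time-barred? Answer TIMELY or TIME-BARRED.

TIMELY

The claim accrued on April 18, 2001, when the wrongful act occurred; under the stated occurrence rule the July 30, 2003 discovery does not delay accrual.
Adding the 4 years base period to April 18, 2001 gives a deadline of April 18, 2005, before any tolling.
The emergency suspension of filing deadlines from August 14, 2003 to September 18, 2004 tolled the period for 401 days, extending the deadline to May 24, 2006.
The other events in the timeline have no effect on the limitation period under the stated rules.
The March 12, 2006 filing precedes the May 24, 2006 deadline; the claim is timely.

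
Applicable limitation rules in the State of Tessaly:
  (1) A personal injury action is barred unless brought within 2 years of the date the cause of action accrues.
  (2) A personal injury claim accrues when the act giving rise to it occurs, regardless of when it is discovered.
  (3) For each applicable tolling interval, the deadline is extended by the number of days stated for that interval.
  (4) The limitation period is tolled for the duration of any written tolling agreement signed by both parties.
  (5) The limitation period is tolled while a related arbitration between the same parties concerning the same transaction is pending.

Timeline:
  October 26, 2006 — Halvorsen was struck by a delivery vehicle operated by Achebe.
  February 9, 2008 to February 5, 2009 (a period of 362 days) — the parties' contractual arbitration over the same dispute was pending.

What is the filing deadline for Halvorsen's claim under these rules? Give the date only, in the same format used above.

The cause of action accrued on October 26, 2006, the date of the act.
2 years from October 26, 2006 is October 26, 2008.
The period was tolled for 362 days by the pending related arbitration (February 9, 2008 to February 5, 2009), pushing the deadline to October 23, 2009.

October 23, 2009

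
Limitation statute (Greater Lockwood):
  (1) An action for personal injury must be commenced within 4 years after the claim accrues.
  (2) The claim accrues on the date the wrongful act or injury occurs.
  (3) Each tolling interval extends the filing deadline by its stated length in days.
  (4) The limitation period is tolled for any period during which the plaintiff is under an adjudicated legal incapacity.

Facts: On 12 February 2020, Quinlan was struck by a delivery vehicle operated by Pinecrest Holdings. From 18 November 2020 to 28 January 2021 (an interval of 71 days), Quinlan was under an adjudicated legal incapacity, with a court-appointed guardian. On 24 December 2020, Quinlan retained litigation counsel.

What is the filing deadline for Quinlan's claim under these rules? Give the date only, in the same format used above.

23 April 2024

The limitation period began to run on 12 February 2020.
Adding the 4 years base period to 12 February 2020 gives a deadline of 12 February 2024, before any tolling.
The plaintiff's legal incapacity from 18 November 2020 to 28 January 2021 tolled the period for 71 days, extending the deadline to 23 April 2024.
The other events in the timeline have no effect on the limitation period under the stated rules.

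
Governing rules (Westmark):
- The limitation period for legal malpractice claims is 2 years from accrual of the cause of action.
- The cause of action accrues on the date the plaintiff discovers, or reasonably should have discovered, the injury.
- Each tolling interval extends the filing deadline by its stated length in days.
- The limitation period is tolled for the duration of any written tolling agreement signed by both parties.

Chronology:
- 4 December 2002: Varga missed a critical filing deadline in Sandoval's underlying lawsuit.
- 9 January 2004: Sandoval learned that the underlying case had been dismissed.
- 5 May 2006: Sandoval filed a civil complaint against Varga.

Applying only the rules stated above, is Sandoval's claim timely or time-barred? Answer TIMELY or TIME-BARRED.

Accrual is tied to discovery, so the period began on 9 January 2004 rather than on 4 December 2002 when the act occurred.
2 years from 9 January 2004 is 9 January 2006.
Sandoval filed on 5 May 2006, after the 9 January 2006 deadline, so the action is time-barred.

TIME-BARRED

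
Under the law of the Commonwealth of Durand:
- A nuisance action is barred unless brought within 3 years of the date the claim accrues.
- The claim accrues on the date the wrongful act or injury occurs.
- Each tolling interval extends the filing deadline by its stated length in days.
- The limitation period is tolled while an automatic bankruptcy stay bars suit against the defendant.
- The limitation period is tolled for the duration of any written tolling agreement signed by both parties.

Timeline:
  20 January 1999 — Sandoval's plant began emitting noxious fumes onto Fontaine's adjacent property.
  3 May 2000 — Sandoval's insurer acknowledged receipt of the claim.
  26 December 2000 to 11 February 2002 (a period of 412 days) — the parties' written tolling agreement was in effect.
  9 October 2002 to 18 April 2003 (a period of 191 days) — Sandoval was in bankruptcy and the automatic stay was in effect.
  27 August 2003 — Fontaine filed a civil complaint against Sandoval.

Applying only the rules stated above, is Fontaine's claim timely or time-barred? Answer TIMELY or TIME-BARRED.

TIMELY

The claim accrued on 20 January 1999, when the wrongful act occurred.
3 years from 20 January 1999 is 20 January 2002.
The written tolling agreement from 26 December 2000 to 11 February 2002 tolled the period for 412 days, extending the deadline to 8 March 2003.
The automatic bankruptcy stay from 9 October 2002 to 18 April 2003 tolled the period for 191 days, extending the deadline to 15 September 2003.
The other events in the timeline have no effect on the limitation period under the stated rules.
Fontaine filed on 27 August 2003, before the 15 September 2003 deadline, so the action is timely.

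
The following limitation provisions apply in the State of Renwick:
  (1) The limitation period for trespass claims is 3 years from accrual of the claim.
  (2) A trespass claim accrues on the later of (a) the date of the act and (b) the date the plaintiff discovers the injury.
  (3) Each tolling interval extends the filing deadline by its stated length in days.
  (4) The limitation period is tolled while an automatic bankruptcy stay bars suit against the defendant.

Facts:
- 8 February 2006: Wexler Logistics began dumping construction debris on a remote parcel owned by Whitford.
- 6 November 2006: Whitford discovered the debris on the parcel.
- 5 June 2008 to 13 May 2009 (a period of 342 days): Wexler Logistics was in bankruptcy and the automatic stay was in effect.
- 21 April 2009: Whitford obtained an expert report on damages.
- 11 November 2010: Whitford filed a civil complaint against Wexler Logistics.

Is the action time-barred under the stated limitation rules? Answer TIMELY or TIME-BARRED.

TIME-BARRED

Because discovery on 6 November 2006 post-dates the 8 February 2006 act, accrual under the later-of rule falls on 6 November 2006.
Adding the 3 years base period to 6 November 2006 gives a deadline of 6 November 2009, before any tolling.
The period was tolled for 342 days by the automatic bankruptcy stay (5 June 2008 to 13 May 2009), pushing the deadline to 14 October 2010.
None of the other events listed affects the running of the period under the stated rules.
Whitford filed on 11 November 2010, after the 14 October 2010 deadline, so the action is time-barred.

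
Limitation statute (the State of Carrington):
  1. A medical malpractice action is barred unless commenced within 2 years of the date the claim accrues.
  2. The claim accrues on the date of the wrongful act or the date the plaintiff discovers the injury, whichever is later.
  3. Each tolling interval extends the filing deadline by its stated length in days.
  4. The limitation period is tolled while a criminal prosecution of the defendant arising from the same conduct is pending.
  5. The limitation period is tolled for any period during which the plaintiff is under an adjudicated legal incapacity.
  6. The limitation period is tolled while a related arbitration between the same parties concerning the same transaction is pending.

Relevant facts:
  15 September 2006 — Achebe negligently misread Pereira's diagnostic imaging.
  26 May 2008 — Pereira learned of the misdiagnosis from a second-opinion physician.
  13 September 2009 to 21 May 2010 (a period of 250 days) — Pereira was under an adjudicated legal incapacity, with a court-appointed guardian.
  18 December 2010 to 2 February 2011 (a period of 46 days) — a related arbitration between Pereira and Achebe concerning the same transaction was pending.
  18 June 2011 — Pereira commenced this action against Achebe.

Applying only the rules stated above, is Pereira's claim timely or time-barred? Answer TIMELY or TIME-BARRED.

TIME-BARRED

The claim accrued on 26 May 2008 — the later of the 15 September 2006 act and the 26 May 2008 discovery.
The untolled deadline — 2 years after 26 May 2008 — is 26 May 2010.
The plaintiff's legal incapacity from 13 September 2009 to 21 May 2010 tolled the period for 250 days, extending the deadline to 31 January 2011.
Because the pending related arbitration ran from 18 December 2010 to 2 February 2011, the deadline is extended by 46 days to 18 March 2011.
Filing on 18 June 2011 missed the 18 March 2011 deadline — the action is time-barred.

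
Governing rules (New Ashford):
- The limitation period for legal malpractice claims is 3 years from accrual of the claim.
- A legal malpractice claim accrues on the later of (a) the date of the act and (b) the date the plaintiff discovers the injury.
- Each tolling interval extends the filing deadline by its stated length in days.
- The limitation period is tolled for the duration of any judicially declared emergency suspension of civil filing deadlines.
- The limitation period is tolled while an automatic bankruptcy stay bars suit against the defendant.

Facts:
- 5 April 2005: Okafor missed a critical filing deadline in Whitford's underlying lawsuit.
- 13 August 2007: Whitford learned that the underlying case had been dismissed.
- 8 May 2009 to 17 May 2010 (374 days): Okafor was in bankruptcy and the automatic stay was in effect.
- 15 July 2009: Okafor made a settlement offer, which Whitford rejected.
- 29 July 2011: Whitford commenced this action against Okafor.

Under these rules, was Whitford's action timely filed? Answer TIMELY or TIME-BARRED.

Because discovery on 13 August 2007 post-dates the 5 April 2005 act, accrual under the later-of rule falls on 13 August 2007.
3 years from 13 August 2007 is 13 August 2010.
Because the automatic bankruptcy stay ran from 8 May 2009 to 17 May 2010, the deadline is extended by 374 days to 22 August 2011.
None of the other events listed affects the running of the period under the stated rules.
Filing on 29 July 2011 beat the 22 August 2011 deadline — the action is timely.

TIMELY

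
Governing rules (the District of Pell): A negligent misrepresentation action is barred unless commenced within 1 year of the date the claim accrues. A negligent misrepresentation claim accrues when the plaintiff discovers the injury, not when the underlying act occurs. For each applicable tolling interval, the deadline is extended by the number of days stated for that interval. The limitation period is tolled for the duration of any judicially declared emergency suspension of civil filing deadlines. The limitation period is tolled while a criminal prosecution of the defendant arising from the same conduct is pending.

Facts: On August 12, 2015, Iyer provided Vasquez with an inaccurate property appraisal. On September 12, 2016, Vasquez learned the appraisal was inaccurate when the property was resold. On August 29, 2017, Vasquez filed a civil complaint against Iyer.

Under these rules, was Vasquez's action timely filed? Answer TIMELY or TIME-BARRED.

TIMELY

The claim did not accrue until Vasquez discovered the injury on September 12, 2016; the August 12, 2015 act date does not start the clock under the stated rule.
1 year from September 12, 2016 is September 12, 2017.
Vasquez filed on August 29, 2017, before the September 12, 2017 deadline, so the action is timely.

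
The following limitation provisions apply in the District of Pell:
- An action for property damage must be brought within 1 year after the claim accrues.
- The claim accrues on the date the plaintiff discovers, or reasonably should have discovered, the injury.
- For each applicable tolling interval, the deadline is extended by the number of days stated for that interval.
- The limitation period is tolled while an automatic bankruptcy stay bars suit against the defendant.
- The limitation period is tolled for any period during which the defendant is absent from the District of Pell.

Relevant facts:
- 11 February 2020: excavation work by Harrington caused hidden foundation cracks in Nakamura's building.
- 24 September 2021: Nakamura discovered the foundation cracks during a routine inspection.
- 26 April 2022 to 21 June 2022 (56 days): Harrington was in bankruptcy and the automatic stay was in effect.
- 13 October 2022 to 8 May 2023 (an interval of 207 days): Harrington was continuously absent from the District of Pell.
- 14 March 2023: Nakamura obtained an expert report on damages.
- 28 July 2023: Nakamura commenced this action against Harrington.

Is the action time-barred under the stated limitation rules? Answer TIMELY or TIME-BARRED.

TIME-BARRED

The claim did not accrue until Nakamura discovered the injury on 24 September 2021; the 11 February 2020 act date does not start the clock under the stated rule.
The untolled deadline — 1 year after 24 September 2021 — is 24 September 2022.
Because the automatic bankruptcy stay ran from 26 April 2022 to 21 June 2022, the deadline is extended by 56 days to 19 November 2022.
The period was tolled for 207 days by the defendant's absence from the jurisdiction (13 October 2022 to 8 May 2023), pushing the deadline to 14 June 2023.
None of the other events listed affects the running of the period under the stated rules.
The 28 July 2023 filing falls after the 14 June 2023 deadline; the claim is time-barred.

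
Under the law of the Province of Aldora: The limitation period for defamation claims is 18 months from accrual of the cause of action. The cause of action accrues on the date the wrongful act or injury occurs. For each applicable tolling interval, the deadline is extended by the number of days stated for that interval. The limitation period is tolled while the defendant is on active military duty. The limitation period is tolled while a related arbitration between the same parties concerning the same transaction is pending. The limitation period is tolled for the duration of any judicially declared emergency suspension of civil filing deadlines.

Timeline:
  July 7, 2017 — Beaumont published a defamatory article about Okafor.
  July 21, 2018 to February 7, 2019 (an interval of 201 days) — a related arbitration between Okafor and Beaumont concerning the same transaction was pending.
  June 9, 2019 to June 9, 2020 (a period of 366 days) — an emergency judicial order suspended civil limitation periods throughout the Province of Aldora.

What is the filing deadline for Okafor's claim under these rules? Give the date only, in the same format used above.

July 27, 2020

The cause of action accrued on July 7, 2017, the date of the act.
The untolled deadline — 18 months after July 7, 2017 — is January 7, 2019.
The period was tolled for 201 days by the pending related arbitration (July 21, 2018 to February 7, 2019), pushing the deadline to July 27, 2019.
The period was tolled for 366 days by the emergency suspension of filing deadlines (June 9, 2019 to June 9, 2020), pushing the deadline to July 27, 2020.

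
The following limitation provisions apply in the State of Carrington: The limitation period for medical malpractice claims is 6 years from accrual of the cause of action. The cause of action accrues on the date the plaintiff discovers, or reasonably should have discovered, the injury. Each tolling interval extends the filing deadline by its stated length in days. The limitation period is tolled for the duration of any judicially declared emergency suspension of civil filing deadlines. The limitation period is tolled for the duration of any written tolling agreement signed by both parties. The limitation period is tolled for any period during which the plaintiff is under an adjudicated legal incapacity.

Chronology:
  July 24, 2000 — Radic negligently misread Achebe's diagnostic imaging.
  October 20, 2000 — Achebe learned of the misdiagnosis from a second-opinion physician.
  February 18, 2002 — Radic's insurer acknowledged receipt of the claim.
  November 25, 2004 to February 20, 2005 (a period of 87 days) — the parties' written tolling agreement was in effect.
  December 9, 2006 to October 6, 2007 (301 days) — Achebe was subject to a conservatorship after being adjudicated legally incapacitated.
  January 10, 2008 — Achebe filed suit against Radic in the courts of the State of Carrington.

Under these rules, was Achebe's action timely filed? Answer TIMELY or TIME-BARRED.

Under the discovery rule, the claim accrued on October 20, 2000, when Achebe discovered the injury — not on the July 24, 2000 date of the underlying act.
6 years from October 20, 2000 is October 20, 2006.
The written tolling agreement from November 25, 2004 to February 20, 2005 tolled the period for 87 days, extending the deadline to January 15, 2007.
The plaintiff's legal incapacity from December 9, 2006 to October 6, 2007 tolled the period for 301 days, extending the deadline to November 12, 2007.
Nothing else in the chronology tolls or restarts the period.
Filing on January 10, 2008 missed the November 12, 2007 deadline — the action is time-barred.

TIME-BARRED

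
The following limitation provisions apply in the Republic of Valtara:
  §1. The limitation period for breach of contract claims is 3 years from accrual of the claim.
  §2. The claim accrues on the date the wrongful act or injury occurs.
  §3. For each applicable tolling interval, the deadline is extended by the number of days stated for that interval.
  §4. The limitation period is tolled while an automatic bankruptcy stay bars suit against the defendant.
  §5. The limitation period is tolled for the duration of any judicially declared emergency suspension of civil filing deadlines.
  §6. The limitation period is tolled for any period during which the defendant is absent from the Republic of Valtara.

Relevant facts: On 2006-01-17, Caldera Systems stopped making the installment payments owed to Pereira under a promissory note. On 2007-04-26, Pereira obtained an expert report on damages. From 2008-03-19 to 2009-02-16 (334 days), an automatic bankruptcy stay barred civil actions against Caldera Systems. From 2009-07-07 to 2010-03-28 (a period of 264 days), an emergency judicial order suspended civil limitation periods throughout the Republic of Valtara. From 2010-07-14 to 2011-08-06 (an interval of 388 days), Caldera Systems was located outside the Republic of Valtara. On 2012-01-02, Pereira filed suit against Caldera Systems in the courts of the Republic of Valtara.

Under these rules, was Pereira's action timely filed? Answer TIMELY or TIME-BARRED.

TIME-BARRED

The limitation period began to run on 2006-01-17.
3 years from 2006-01-17 is 2009-01-17.
The period was tolled for 334 days by the automatic bankruptcy stay (2008-03-19 to 2009-02-16), pushing the deadline to 2009-12-17.
The period was tolled for 264 days by the emergency suspension of filing deadlines (2009-07-07 to 2010-03-28), pushing the deadline to 2010-09-07.
Because the defendant's absence from the jurisdiction ran from 2010-07-14 to 2011-08-06, the deadline is extended by 388 days to 2011-09-30.
Nothing else in the chronology tolls or restarts the period.
Filing on 2012-01-02 missed the 2011-09-30 deadline — the action is time-barred.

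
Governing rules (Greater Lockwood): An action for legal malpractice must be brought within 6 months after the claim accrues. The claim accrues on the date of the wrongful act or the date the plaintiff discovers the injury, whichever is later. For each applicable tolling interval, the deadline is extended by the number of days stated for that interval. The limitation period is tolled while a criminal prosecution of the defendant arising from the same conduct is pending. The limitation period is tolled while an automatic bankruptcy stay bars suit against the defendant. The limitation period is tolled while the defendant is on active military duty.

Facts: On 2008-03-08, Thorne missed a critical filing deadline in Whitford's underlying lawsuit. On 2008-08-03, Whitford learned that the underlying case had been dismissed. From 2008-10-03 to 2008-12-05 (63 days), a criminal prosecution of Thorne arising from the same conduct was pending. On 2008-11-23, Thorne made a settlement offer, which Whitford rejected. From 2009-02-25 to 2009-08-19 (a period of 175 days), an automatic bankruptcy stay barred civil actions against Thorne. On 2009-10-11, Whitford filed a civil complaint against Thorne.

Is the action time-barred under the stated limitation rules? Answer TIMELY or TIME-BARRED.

The claim accrued on 2008-08-03 — the later of the 2008-03-08 act and the 2008-08-03 discovery.
The untolled deadline — 6 months after 2008-08-03 — is 2009-02-03.
The pending criminal prosecution from 2008-10-03 to 2008-12-05 tolled the period for 63 days, extending the deadline to 2009-04-07.
The period was tolled for 175 days by the automatic bankruptcy stay (2009-02-25 to 2009-08-19), pushing the deadline to 2009-09-29.
None of the other events listed affects the running of the period under the stated rules.
The 2009-10-11 filing falls after the 2009-09-29 deadline; the claim is time-barred.

TIME-BARRED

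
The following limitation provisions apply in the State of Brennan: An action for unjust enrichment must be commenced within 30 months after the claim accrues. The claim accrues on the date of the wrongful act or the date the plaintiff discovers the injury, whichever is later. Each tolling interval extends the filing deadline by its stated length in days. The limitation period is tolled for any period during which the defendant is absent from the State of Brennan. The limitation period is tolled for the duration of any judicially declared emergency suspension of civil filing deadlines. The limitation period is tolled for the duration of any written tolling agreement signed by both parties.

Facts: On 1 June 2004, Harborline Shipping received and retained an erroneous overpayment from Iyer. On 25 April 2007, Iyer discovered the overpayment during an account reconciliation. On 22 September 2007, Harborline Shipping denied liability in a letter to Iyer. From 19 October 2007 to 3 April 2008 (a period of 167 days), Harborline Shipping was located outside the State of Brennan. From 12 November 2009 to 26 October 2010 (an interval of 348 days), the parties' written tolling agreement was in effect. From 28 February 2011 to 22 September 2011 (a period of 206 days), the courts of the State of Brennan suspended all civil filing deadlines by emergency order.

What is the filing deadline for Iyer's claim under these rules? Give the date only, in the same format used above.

16 October 2011

Taking the later of the act (1 June 2004) and discovery (25 April 2007), the claim accrued on 25 April 2007.
The untolled deadline — 30 months after 25 April 2007 — is 25 October 2009.
The defendant's absence from the jurisdiction from 19 October 2007 to 3 April 2008 tolled the period for 167 days, extending the deadline to 10 April 2010.
The period was tolled for 348 days by the written tolling agreement (12 November 2009 to 26 October 2010), pushing the deadline to 24 March 2011.
The period was tolled for 206 days by the emergency suspension of filing deadlines (28 February 2011 to 22 September 2011), pushing the deadline to 16 October 2011.
The other events in the timeline have no effect on the limitation period under the stated rules.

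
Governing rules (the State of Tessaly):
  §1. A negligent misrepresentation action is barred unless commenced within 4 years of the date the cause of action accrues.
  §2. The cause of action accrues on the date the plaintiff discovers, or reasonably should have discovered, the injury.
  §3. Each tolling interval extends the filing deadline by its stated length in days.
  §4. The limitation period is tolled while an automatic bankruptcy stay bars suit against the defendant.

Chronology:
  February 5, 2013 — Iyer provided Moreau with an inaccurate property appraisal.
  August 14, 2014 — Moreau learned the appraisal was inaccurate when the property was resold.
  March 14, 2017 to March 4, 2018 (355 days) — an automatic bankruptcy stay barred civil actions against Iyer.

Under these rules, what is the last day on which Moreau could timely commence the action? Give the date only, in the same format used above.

Under the discovery rule, the claim accrued on August 14, 2014, when Moreau discovered the injury — not on the February 5, 2013 date of the underlying act.
4 years from August 14, 2014 is August 14, 2018.
The automatic bankruptcy stay from March 14, 2017 to March 4, 2018 tolled the period for 355 days, extending the deadline to August 4, 2019.

August 4, 2019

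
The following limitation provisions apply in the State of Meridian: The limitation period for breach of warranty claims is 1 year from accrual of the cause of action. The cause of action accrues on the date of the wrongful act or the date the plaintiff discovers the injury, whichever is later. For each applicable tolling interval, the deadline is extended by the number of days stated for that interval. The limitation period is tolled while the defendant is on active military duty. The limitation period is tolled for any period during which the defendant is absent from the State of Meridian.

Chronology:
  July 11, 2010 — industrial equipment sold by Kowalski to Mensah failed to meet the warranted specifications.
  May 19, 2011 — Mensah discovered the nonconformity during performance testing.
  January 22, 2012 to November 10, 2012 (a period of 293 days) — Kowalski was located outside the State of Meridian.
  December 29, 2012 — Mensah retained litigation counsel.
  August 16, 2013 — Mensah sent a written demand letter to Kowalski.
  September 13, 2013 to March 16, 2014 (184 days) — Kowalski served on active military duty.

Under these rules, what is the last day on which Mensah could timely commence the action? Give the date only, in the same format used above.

March 8, 2013

Taking the later of the act (July 11, 2010) and discovery (May 19, 2011), the claim accrued on May 19, 2011.
The untolled deadline — 1 year after May 19, 2011 — is May 19, 2012.
The defendant's absence from the jurisdiction from January 22, 2012 to November 10, 2012 tolled the period for 293 days, extending the deadline to March 8, 2013.
By the time the defendant's active military service began on September 13, 2013, the limitation period had already expired on March 8, 2013; that interval cannot revive it.
Nothing else in the chronology tolls or restarts the period.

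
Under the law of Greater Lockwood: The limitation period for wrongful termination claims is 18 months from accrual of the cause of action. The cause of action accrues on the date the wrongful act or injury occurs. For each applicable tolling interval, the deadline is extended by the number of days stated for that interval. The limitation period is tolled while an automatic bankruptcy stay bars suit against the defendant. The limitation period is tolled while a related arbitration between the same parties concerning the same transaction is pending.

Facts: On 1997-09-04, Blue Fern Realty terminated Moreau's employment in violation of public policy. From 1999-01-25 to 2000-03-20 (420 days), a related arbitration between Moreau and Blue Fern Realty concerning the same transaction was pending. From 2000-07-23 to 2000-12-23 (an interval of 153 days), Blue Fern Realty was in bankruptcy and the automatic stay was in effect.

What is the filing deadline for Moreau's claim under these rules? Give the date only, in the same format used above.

The limitation period began to run on 1997-09-04.
18 months from 1997-09-04 is 1999-03-04.
Because the pending related arbitration ran from 1999-01-25 to 2000-03-20, the deadline is extended by 420 days to 2000-04-27.
The automatic bankruptcy stay from 2000-07-23 to 2000-12-23 began after the period had already run on 2000-04-27, so it has no tolling effect.

2000-04-27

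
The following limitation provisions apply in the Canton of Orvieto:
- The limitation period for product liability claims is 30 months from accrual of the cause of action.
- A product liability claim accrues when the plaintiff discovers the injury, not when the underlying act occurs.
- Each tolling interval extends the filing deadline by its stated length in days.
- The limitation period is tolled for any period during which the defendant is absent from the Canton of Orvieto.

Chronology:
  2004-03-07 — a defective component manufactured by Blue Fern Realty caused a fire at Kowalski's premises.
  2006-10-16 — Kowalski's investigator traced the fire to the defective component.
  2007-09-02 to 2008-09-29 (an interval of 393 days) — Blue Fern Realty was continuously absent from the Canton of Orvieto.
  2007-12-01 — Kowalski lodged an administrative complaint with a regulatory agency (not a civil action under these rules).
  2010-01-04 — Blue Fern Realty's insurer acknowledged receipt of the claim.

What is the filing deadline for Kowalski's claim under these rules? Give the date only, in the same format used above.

The claim did not accrue until Kowalski discovered the injury on 2006-10-16; the 2004-03-07 act date does not start the clock under the stated rule.
Adding the 30 months base period to 2006-10-16 gives a deadline of 2009-04-16, before any tolling.
The defendant's absence from the jurisdiction from 2007-09-02 to 2008-09-29 tolled the period for 393 days, extending the deadline to 2010-05-14.
The other events in the timeline have no effect on the limitation period under the stated rules.

2010-05-14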